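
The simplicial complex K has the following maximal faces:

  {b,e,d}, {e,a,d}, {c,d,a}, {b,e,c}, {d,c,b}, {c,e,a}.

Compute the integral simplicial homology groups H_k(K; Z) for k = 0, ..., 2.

We work with the vertex ordering a < b < c < d < e. The simplices of K, each written with vertices in increasing order, are:

  0-simplices (5): a, b, c, d, e
  1-simplices (9): ac, ad, ae, bc, bd, be, cd, ce, de
  2-simplices (6): acd, ace, ade, bcd, bce, bde

so the chain groups are C_0 ≅ Z^5, C_1 ≅ Z^9, C_2 ≅ Z^6.

∂_1: C_1 → C_0 maps an edge to its endpoints' difference, ∂[p,q] = q − p.
The 5×9 boundary matrix has rank 4 and Smith normal form diag(1,1,1,1).

The boundary map ∂_2: C_2 → C_1 sends each 2-simplex [p,q,r] to [q,r] − [p,r] + [p,q]. For instance
  ∂acd = cd − ad + ac,
  ∂bde = de − be + bd.
As a 9×6 matrix over Z this has rank 5, with invariant factors (1,1,1,1,1).

Computing H_k = (kernel of ∂_k) / (image of ∂_{k+1}):

  H_0: rank C_0 − rank ∂_1 = 5 − 4 = 1, and the invariant factors of ∂_1 are all 1, so H_0 ≅ Z.
  H_1: rank ker ∂_1 − rank ∂_2 = (9 − 4) − 5 = 0, and the invariant factors of ∂_2 are all 1, so H_1 ≅ 0.
  H_2: rank ker ∂_2 − rank ∂_3 = (6 − 5) − 0 = 1, and there is no ∂_3, so H_2 ≅ Z.

As a check, the Euler characteristic is 5 − 9 + 6 = 2, which agrees with 1 − 0 + 1 = 2.

H_0 ≅ Z,  H_1 = 0,  H_2 ≅ Z.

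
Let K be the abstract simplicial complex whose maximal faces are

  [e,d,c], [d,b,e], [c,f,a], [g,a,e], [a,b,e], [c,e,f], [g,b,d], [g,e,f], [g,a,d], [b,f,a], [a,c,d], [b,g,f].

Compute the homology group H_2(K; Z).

Take the total order a < b < c < d < e < f < g on the vertex set. Then K (dimension 2) consists of the simplices:

  0-simplices (7): a, b, c, d, e, f, g
  1-simplices (18): ab, ac, ad, ae, af, ag, bd, be, bf, bg, cd, ce, cf, de, dg, ef, eg, fg
  2-simplices (12): abe, abf, acd, acf, adg, aeg, bde, bdg, bfg, cde, cef, efg

so the chain groups are C_0 ≅ Z^7, C_1 ≅ Z^18, C_2 ≅ Z^12.

The boundary map ∂_1: C_1 → C_0 maps an edge to its endpoints' difference, ∂[p,q] = q − p. For instance
  ∂bd = d − b.
The resulting 7×18 matrix has rank 6, and its Smith normal form has invariant factors (1,1,1,1,1,1).

The boundary map ∂_2: C_2 → C_1 sends each 2-simplex [p,q,r] to [q,r] − [p,r] + [p,q]. For instance
  ∂abe = be − ae + ab,
  ∂adg = dg − ag + ad.
The 18×12 boundary matrix has rank 12 and Smith normal form diag(1,1,1,1,1,1,1,1,1,1,1,2).

From H_k ≅ ker(∂_k) / im(∂_{k+1}) we obtain:

  H_2: rank ker ∂_2 − rank ∂_3 = (12 − 12) − 0 = 0, and there is no ∂_3, so H_2 = 0.

H_2 = 0.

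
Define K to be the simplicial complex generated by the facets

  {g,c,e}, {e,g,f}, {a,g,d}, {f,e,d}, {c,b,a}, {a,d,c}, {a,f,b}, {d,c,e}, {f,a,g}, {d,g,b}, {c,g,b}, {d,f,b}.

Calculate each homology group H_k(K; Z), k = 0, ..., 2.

We work with the vertex ordering a < b < c < d < e < f < g. The simplices of K, each written with vertices in increasing order, are:

  0-simplices (7): a, b, c, d, e, f, g
  1-simplices (18): ab, ac, ad, af, ag, bc, bd, bf, bg, cd, ce, cg, de, df, dg, ef, eg, fg
  2-simplices (12): abc, abf, acd, adg, afg, bcg, bdf, bdg, cde, ceg, def, efg

Hence C_0 ≅ Z^7, C_1 ≅ Z^18, C_2 ≅ Z^12.

Boundary ∂_1: C_1 → C_0 maps an edge to its endpoints' difference, ∂[p,q] = q − p. For instance
  ∂ac = c − a.
As a 7×18 matrix over Z this has rank 6, with invariant factors (1,1,1,1,1,1).

The boundary map ∂_2: C_2 → C_1 sends each 2-simplex [p,q,r] to [q,r] − [p,r] + [p,q]. For instance
  ∂adg = dg − ag + ad,
  ∂acd = cd − ad + ac.
This gives a 18×12 integer matrix of rank 12; reducing to Smith normal form yields diagonal entries (1,1,1,1,1,1,1,1,1,1,1,2).

Computing H_k = (kernel of ∂_k) / (image of ∂_{k+1}):

  H_0: rank C_0 − rank ∂_1 = 7 − 6 = 1, and the invariant factors of ∂_1 are all 1, so H_0 = Z.
  H_1: rank ker ∂_1 − rank ∂_2 = (18 − 6) − 12 = 0, and ∂_2 has invariant factor 2 > 1, so H_1 = Z/2.
  H_2: rank ker ∂_2 − rank ∂_3 = (12 − 12) − 0 = 0, and there is no ∂_3, so H_2 = 0.

H_0 ≅ Z,  H_1 ≅ Z/2,  H_2 = 0.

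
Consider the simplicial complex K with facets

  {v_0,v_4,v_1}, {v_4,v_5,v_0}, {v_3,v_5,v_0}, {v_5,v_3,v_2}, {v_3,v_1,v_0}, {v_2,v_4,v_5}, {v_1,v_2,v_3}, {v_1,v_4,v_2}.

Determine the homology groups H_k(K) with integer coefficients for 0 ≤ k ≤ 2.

Fix the vertex order v_0 < v_1 < v_2 < v_3 < v_4 < v_5 and write every simplex with vertices in increasing order. Then dim K = 2 and the simplices of K are:

  0-simplices (6): [v_0], [v_1], [v_2], [v_3], [v_4], [v_5]
  1-simplices (12): [v_0,v_1], [v_0,v_3], [v_0,v_4], [v_0,v_5], [v_1,v_2], [v_1,v_3], [v_1,v_4], [v_2,v_3], [v_2,v_4], [v_2,v_5], [v_3,v_5], [v_4,v_5]
  2-simplices (8): [v_0,v_1,v_3], [v_0,v_1,v_4], [v_0,v_3,v_5], [v_0,v_4,v_5], [v_1,v_2,v_3], [v_1,v_2,v_4], [v_2,v_3,v_5], [v_2,v_4,v_5]

so the chain groups are C_0 ≅ Z^6, C_1 ≅ Z^12, C_2 ≅ Z^8.

The boundary map ∂_1: C_1 → C_0 maps an edge to its endpoints' difference, ∂[p,q] = q − p. For instance
  ∂[v_1,v_4] = [v_4] − [v_1].
This gives a 6×12 integer matrix of rank 5; reducing to Smith normal form yields diagonal entries (1,1,1,1,1).

The boundary map ∂_2: C_2 → C_1 sends each 2-simplex [p,q,r] to [q,r] − [p,r] + [p,q]. For instance
  ∂[v_1,v_2,v_3] = [v_2,v_3] − [v_1,v_3] + [v_1,v_2],
  ∂[v_0,v_1,v_3] = [v_1,v_3] − [v_0,v_3] + [v_0,v_1].
This gives a 12×8 integer matrix of rank 7; reducing to Smith normal form yields diagonal entries (1,1,1,1,1,1,1).

Now H_k = ker ∂_k / im ∂_{k+1}, so:

  H_0: rank C_0 − rank ∂_1 = 6 − 5 = 1, and the invariant factors of ∂_1 are all 1, so H_0 ≅ Z.
  H_1: rank ker ∂_1 − rank ∂_2 = (12 − 5) − 7 = 0, and the invariant factors of ∂_2 are all 1, so H_1 ≅ 0.
  H_2: rank ker ∂_2 − rank ∂_3 = (8 − 7) − 0 = 1, and there is no ∂_3, so H_2 ≅ Z.

As a check, the Euler characteristic is 6 − 12 + 8 = 2, which agrees with 1 − 0 + 1 = 2.

H_0 = Z,  H_1 = 0,  H_2 = Z.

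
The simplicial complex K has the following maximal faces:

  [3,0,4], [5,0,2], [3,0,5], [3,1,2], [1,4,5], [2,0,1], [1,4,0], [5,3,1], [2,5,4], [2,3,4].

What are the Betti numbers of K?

b_0 = 1, b_1 = 0, b_2 = 0.

We work with the vertex ordering 0 < 1 < 2 < 3 < 4 < 5. The simplices of K, each written with vertices in increasing order, are:

  0-simplices (6): [0], [1], [2], [3], [4], [5]
  1-simplices (15): [0,1], [0,2], [0,3], [0,4], [0,5], [1,2], [1,3], [1,4], [1,5], [2,3], [2,4], [2,5], [3,4], [3,5], [4,5]
  2-simplices (10): [0,1,2], [0,1,4], [0,2,5], [0,3,4], [0,3,5], [1,2,3], [1,3,5], [1,4,5], [2,3,4], [2,4,5]

giving chain groups C_0 ≅ Z^6, C_1 ≅ Z^15, C_2 ≅ Z^10.

∂_1: C_1 → C_0 maps an edge to its endpoints' difference, ∂[p,q] = q − p.
The 6×15 boundary matrix has rank 5 and Smith normal form diag(1,1,1,1,1).

The boundary map ∂_2: C_2 → C_1 acts by ∂[p,q,r] = [q,r] − [p,r] + [p,q]. For instance
  ∂[0,3,4] = [3,4] − [0,4] + [0,3],
  ∂[1,3,5] = [3,5] − [1,5] + [1,3].
The resulting 15×10 matrix has rank 10, and its Smith normal form has invariant factors (1,1,1,1,1,1,1,1,1,2).

Reading off H_k = ker ∂_k / im ∂_{k+1}:

  H_0: rank C_0 − rank ∂_1 = 6 − 5 = 1, and the invariant factors of ∂_1 are all 1, so H_0 = Z.
  H_1: rank ker ∂_1 − rank ∂_2 = (15 − 5) − 10 = 0, and ∂_2 has invariant factor 2 > 1, so H_1 = Z/2.
  H_2: rank ker ∂_2 − rank ∂_3 = (10 − 10) − 0 = 0, and there is no ∂_3, so H_2 = 0.

As a check, the Euler characteristic is 6 − 15 + 10 = 1, which agrees with 1 − 0 + 0 = 1.

Hence the Betti numbers are b_0 = 1, b_1 = 0, b_2 = 0.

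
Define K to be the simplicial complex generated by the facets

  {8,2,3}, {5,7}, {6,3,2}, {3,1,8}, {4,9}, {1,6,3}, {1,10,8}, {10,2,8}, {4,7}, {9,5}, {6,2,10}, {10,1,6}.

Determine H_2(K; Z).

H_2 ≅ Z.

Take the total order 1 < 2 < 3 < 4 < 5 < 6 < 7 < 8 < 9 < 10 on the vertex set. Then K (dimension 2) consists of the simplices:

  0-simplices (10): [1], [2], [3], [4], [5], [6], [7], [8], [9], [10]
  1-simplices (16): [1,3], [1,6], [1,8], [1,10], [2,3], [2,6], [2,8], [2,10], [3,6], [3,8], [4,7], [4,9], [5,7], [5,9], [6,10], [8,10]
  2-simplices (8): [1,3,6], [1,3,8], [1,6,10], [1,8,10], [2,3,6], [2,3,8], [2,6,10], [2,8,10]

Hence C_0 ≅ Z^10, C_1 ≅ Z^16, C_2 ≅ Z^8.

∂_1: C_1 → C_0 maps an edge to its endpoints' difference, ∂[p,q] = q − p. For instance
  ∂[3,6] = [6] − [3].
As a 10×16 matrix over Z this has rank 8, with invariant factors (1,1,1,1,1,1,1,1).

The boundary map ∂_2: C_2 → C_1 maps a triangle to the signed sum of its edges. For instance
  ∂[1,3,8] = [3,8] − [1,8] + [1,3],
  ∂[2,3,8] = [3,8] − [2,8] + [2,3].
This gives a 16×8 integer matrix of rank 7; reducing to Smith normal form yields diagonal entries (1,1,1,1,1,1,1).

Computing H_k = (kernel of ∂_k) / (image of ∂_{k+1}):

  H_2: rank ker ∂_2 − rank ∂_3 = (8 − 7) − 0 = 1, and there is no ∂_3, so H_2 = Z.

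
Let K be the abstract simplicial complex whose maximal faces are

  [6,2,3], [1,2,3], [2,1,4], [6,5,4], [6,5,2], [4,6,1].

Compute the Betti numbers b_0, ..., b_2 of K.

Take the total order 1 < 2 < 3 < 4 < 5 < 6 on the vertex set. Then K (dimension 2) consists of the simplices:

  0-simplices (6): [1], [2], [3], [4], [5], [6]
  1-simplices (12): [1,2], [1,3], [1,4], [1,6], [2,3], [2,4], [2,5], [2,6], [3,6], [4,5], [4,6], [5,6]
  2-simplices (6): [1,2,3], [1,2,4], [1,4,6], [2,3,6], [2,5,6], [4,5,6]

giving chain groups C_0 ≅ Z^6, C_1 ≅ Z^12, C_2 ≅ Z^6.

The boundary map ∂_1: C_1 → C_0 is given by ∂[p,q] = [q] − [p].
This gives a 6×12 integer matrix of rank 5; reducing to Smith normal form yields diagonal entries (1,1,1,1,1).

Boundary ∂_2: C_2 → C_1 maps a triangle to the signed sum of its edges. For instance
  ∂[1,4,6] = [4,6] − [1,6] + [1,4],
  ∂[2,3,6] = [3,6] − [2,6] + [2,3].
The resulting 12×6 matrix has rank 6, and its Smith normal form has invariant factors (1,1,1,1,1,1).

From H_k ≅ ker(∂_k) / im(∂_{k+1}) we obtain:

  H_0: rank C_0 − rank ∂_1 = 6 − 5 = 1, and the invariant factors of ∂_1 are all 1, so H_0 ≅ Z.
  H_1: rank ker ∂_1 − rank ∂_2 = (12 − 5) − 6 = 1, and the invariant factors of ∂_2 are all 1, so H_1 ≅ Z.
  H_2: rank ker ∂_2 − rank ∂_3 = (6 − 6) − 0 = 0, and there is no ∂_3, so H_2 ≅ 0.

Hence the Betti numbers are b_0 = 1, b_1 = 1, b_2 = 0.

b_0 = 1, b_1 = 1, b_2 = 0.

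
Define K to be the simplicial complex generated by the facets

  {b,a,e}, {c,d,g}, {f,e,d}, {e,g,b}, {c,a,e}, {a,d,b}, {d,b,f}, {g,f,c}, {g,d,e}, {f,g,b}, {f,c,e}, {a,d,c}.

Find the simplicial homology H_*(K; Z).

Fix the vertex order a < b < c < d < e < f < g and write every simplex with vertices in increasing order. Then dim K = 2 and the simplices of K are:

  0-simplices (7): a, b, c, d, e, f, g
  1-simplices (18): ab, ac, ad, ae, bd, be, bf, bg, cd, ce, cf, cg, de, df, dg, ef, eg, fg
  2-simplices (12): abd, abe, acd, ace, bdf, beg, bfg, cdg, cef, cfg, def, deg

so the chain groups are C_0 ≅ Z^7, C_1 ≅ Z^18, C_2 ≅ Z^12.

Boundary ∂_1: C_1 → C_0 is given by ∂[p,q] = [q] − [p].
The resulting 7×18 matrix has rank 6, and its Smith normal form has invariant factors (1,1,1,1,1,1).

The boundary map ∂_2: C_2 → C_1 maps a triangle to the signed sum of its edges. For instance
  ∂def = ef − df + de,
  ∂bdf = df − bf + bd.
As a 18×12 matrix over Z this has rank 12, with invariant factors (1,1,1,1,1,1,1,1,1,1,1,2).

Now H_k = ker ∂_k / im ∂_{k+1}, so:

  H_0: rank C_0 − rank ∂_1 = 7 − 6 = 1, and the invariant factors of ∂_1 are all 1, so H_0 ≅ Z.
  H_1: rank ker ∂_1 − rank ∂_2 = (18 − 6) − 12 = 0, and ∂_2 has invariant factor 2 > 1, so H_1 ≅ Z/2Z.
  H_2: rank ker ∂_2 − rank ∂_3 = (12 − 12) − 0 = 0, and there is no ∂_3, so H_2 ≅ 0.

As a check, the Euler characteristic is 7 − 18 + 12 = 1, which agrees with 1 − 0 + 0 = 1.

H_0 = Z,  H_1 = Z/2Z,  H_2 = 0.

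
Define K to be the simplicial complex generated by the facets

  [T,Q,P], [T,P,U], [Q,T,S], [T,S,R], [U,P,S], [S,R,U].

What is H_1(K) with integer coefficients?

H_1 = Z.

Take the total order P < Q < R < S < T < U on the vertex set. Then K (dimension 2) consists of the simplices:

  0-simplices (6): P, Q, R, S, T, U
  1-simplices (12): PQ, PS, PT, PU, QS, QT, RS, RT, RU, ST, SU, TU
  2-simplices (6): PQT, PSU, PTU, QST, RST, RSU

giving chain groups C_0 ≅ Z^6, C_1 ≅ Z^12, C_2 ≅ Z^6.

The boundary map ∂_1: C_1 → C_0 is given by ∂[p,q] = [q] − [p].
The resulting 6×12 matrix has rank 5, and its Smith normal form has invariant factors (1,1,1,1,1).

Boundary ∂_2: C_2 → C_1 maps a triangle to the signed sum of its edges. For instance
  ∂PTU = TU − PU + PT,
  ∂RSU = SU − RU + RS.
As a 12×6 matrix over Z this has rank 6, with invariant factors (1,1,1,1,1,1).

Computing H_k = (kernel of ∂_k) / (image of ∂_{k+1}):

  H_1: rank ker ∂_1 − rank ∂_2 = (12 − 5) − 6 = 1, and the invariant factors of ∂_2 are all 1, so H_1 ≅ Z.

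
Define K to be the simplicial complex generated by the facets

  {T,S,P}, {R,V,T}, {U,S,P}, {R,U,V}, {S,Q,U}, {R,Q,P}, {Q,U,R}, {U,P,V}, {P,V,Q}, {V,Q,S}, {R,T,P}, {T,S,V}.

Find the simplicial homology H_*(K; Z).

H_0 = Z,  H_1 = Z_2,  H_2 = 0.

Fix the vertex order P < Q < R < S < T < U < V and write every simplex with vertices in increasing order. Then dim K = 2 and the simplices of K are:

  0-simplices (7): P, Q, R, S, T, U, V
  1-simplices (18): PQ, PR, PS, PT, PU, PV, QR, QS, QU, QV, RT, RU, RV, ST, SU, SV, TV, UV
  2-simplices (12): PQR, PQV, PRT, PST, PSU, PUV, QRU, QSU, QSV, RTV, RUV, STV

so the chain groups are C_0 ≅ Z^7, C_1 ≅ Z^18, C_2 ≅ Z^12.

Boundary ∂_1: C_1 → C_0 sends each edge [p,q] (with p < q) to q − p. For instance
  ∂PQ = Q − P.
As a 7×18 matrix over Z this has rank 6, with invariant factors (1,1,1,1,1,1).

∂_2: C_2 → C_1 acts by ∂[p,q,r] = [q,r] − [p,r] + [p,q]. For instance
  ∂QSV = SV − QV + QS,
  ∂STV = TV − SV + ST.
As a 18×12 matrix over Z this has rank 12, with invariant factors (1,1,1,1,1,1,1,1,1,1,1,2).

From H_k ≅ ker(∂_k) / im(∂_{k+1}) we obtain:

  H_0: rank C_0 − rank ∂_1 = 7 − 6 = 1, and the invariant factors of ∂_1 are all 1, so H_0 = Z.
  H_1: rank ker ∂_1 − rank ∂_2 = (18 − 6) − 12 = 0, and ∂_2 has invariant factor 2 > 1, so H_1 = Z_2.
  H_2: rank ker ∂_2 − rank ∂_3 = (12 − 12) − 0 = 0, and there is no ∂_3, so H_2 = 0.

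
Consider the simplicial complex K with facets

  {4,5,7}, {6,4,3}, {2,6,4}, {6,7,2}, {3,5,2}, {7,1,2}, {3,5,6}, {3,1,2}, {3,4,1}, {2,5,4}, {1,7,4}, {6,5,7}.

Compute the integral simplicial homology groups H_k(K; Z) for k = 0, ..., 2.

We work with the vertex ordering 1 < 2 < 3 < 4 < 5 < 6 < 7. The simplices of K, each written with vertices in increasing order, are:

  0-simplices (7): [1], [2], [3], [4], [5], [6], [7]
  1-simplices (18): [1,2], [1,3], [1,4], [1,7], [2,3], [2,4], [2,5], [2,6], [2,7], [3,4], [3,5], [3,6], [4,5], [4,6], [4,7], [5,6], [5,7], [6,7]
  2-simplices (12): [1,2,3], [1,2,7], [1,3,4], [1,4,7], [2,3,5], [2,4,5], [2,4,6], [2,6,7], [3,4,6], [3,5,6], [4,5,7], [5,6,7]

so the chain groups are C_0 ≅ Z^7, C_1 ≅ Z^18, C_2 ≅ Z^12.

The boundary map ∂_1: C_1 → C_0 maps an edge to its endpoints' difference, ∂[p,q] = q − p.
As a 7×18 matrix over Z this has rank 6, with invariant factors (1,1,1,1,1,1).

∂_2: C_2 → C_1 acts by ∂[p,q,r] = [q,r] − [p,r] + [p,q]. For instance
  ∂[5,6,7] = [6,7] − [5,7] + [5,6],
  ∂[2,3,5] = [3,5] − [2,5] + [2,3].
The 18×12 boundary matrix has rank 12 and Smith normal form diag(1,1,1,1,1,1,1,1,1,1,1,2).

Reading off H_k = ker ∂_k / im ∂_{k+1}:

  H_0: rank C_0 − rank ∂_1 = 7 − 6 = 1, and the invariant factors of ∂_1 are all 1, so H_0 ≅ Z.
  H_1: rank ker ∂_1 − rank ∂_2 = (18 − 6) − 12 = 0, and ∂_2 has invariant factor 2 > 1, so H_1 ≅ Z/2.
  H_2: rank ker ∂_2 − rank ∂_3 = (12 − 12) − 0 = 0, and there is no ∂_3, so H_2 ≅ 0.

H_0 = Z,  H_1 = Z/2,  H_2 = 0.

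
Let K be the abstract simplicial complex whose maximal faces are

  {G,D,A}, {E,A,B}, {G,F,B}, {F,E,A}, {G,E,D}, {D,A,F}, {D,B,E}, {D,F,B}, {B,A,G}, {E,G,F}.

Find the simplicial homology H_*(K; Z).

H_0 ≅ Z,  H_1 ≅ Z_2,  H_2 = 0.

Take the total order A < B < D < E < F < G on the vertex set. Then K (dimension 2) consists of the simplices:

  0-simplices (6): A, B, D, E, F, G
  1-simplices (15): AB, AD, AE, AF, AG, BD, BE, BF, BG, DE, DF, DG, EF, EG, FG
  2-simplices (10): ABE, ABG, ADF, ADG, AEF, BDE, BDF, BFG, DEG, EFG

so the chain groups are C_0 ≅ Z^6, C_1 ≅ Z^15, C_2 ≅ Z^10.

Boundary ∂_1: C_1 → C_0 is given by ∂[p,q] = [q] − [p]. For instance
  ∂DG = G − D.
The resulting 6×15 matrix has rank 5, and its Smith normal form has invariant factors (1,1,1,1,1).

∂_2: C_2 → C_1 acts by ∂[p,q,r] = [q,r] − [p,r] + [p,q]. For instance
  ∂ADG = DG − AG + AD,
  ∂AEF = EF − AF + AE.
As a 15×10 matrix over Z this has rank 10, with invariant factors (1,1,1,1,1,1,1,1,1,2).

Reading off H_k = ker ∂_k / im ∂_{k+1}:

  H_0: rank C_0 − rank ∂_1 = 6 − 5 = 1, and the invariant factors of ∂_1 are all 1, so H_0 ≅ Z.
  H_1: rank ker ∂_1 − rank ∂_2 = (15 − 5) − 10 = 0, and ∂_2 has invariant factor 2 > 1, so H_1 ≅ Z_2.
  H_2: rank ker ∂_2 − rank ∂_3 = (10 − 10) − 0 = 0, and there is no ∂_3, so H_2 ≅ 0.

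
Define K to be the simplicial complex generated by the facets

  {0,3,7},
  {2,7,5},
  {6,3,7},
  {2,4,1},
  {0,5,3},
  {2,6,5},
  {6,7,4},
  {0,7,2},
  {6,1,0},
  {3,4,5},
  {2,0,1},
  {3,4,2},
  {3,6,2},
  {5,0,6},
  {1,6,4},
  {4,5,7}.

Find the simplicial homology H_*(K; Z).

H_0 ≅ Z,  H_1 ≅ Z^2,  H_2 ≅ Z.

We work with the vertex ordering 0 < 1 < 2 < 3 < 4 < 5 < 6 < 7. The simplices of K, each written with vertices in increasing order, are:

  0-simplices (8): [0], [1], [2], [3], [4], [5], [6], [7]
  1-simplices (24): (24 of them)
  2-simplices (16): [0,1,2], [0,1,6], [0,2,7], [0,3,5], [0,3,7], [0,5,6], [1,2,4], [1,4,6], [2,3,4], [2,3,6], [2,5,6], [2,5,7], [3,4,5], [3,6,7], [4,5,7], [4,6,7]

giving chain groups C_0 ≅ Z^8, C_1 ≅ Z^24, C_2 ≅ Z^16.

The boundary map ∂_1: C_1 → C_0 sends each edge [p,q] (with p < q) to q − p.
The 8×24 boundary matrix has rank 7 and Smith normal form diag(1,1,1,1,1,1,1).

Boundary ∂_2: C_2 → C_1 acts by ∂[p,q,r] = [q,r] − [p,r] + [p,q]. For instance
  ∂[2,5,7] = [5,7] − [2,7] + [2,5],
  ∂[1,2,4] = [2,4] − [1,4] + [1,2].
This gives a 24×16 integer matrix of rank 15; reducing to Smith normal form yields diagonal entries (1,1,1,1,1,1,1,1,1,1,1,1,1,1,1).

Reading off H_k = ker ∂_k / im ∂_{k+1}:

  H_0: rank C_0 − rank ∂_1 = 8 − 7 = 1, and the invariant factors of ∂_1 are all 1, so H_0 ≅ Z.
  H_1: rank ker ∂_1 − rank ∂_2 = (24 − 7) − 15 = 2, and the invariant factors of ∂_2 are all 1, so H_1 ≅ Z^2.
  H_2: rank ker ∂_2 − rank ∂_3 = (16 − 15) − 0 = 1, and there is no ∂_3, so H_2 ≅ Z.

As a check, the Euler characteristic is 8 − 24 + 16 = 0, which agrees with 1 − 2 + 1 = 0.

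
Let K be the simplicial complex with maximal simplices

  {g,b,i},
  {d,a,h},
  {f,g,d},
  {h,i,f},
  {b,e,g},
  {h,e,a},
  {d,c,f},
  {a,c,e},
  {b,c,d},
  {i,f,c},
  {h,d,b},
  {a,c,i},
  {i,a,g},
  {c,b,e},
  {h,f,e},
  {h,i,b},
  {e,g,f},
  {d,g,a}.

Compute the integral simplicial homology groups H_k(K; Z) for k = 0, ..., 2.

H_0 ≅ Z,  H_1 ≅ Z^2,  H_2 ≅ Z.

We work with the vertex ordering a < b < c < d < e < f < g < h < i. The simplices of K, each written with vertices in increasing order, are:

  0-simplices (9): a, b, c, d, e, f, g, h, i
  1-simplices (27): ac, ad, ae, ag, ah, ai, bc, bd, be, bg, bh, bi, cd, ce, cf, ci, df, dg, dh, ef, eg, eh, fg, fh, fi, gi, hi
  2-simplices (18): ace, aci, adg, adh, aeh, agi, bcd, bce, bdh, beg, bgi, bhi, cdf, cfi, dfg, efg, efh, fhi

Hence C_0 ≅ Z^9, C_1 ≅ Z^27, C_2 ≅ Z^18.

Boundary ∂_1: C_1 → C_0 maps an edge to its endpoints' difference, ∂[p,q] = q − p.
The 9×27 boundary matrix has rank 8 and Smith normal form diag(1,1,1,1,1,1,1,1).

The boundary map ∂_2: C_2 → C_1 maps a triangle to the signed sum of its edges. For instance
  ∂bcd = cd − bd + bc,
  ∂ace = ce − ae + ac.
As a 27×18 matrix over Z this has rank 17, with invariant factors (1,1,1,1,1,1,1,1,1,1,1,1,1,1,1,1,1).

From H_k ≅ ker(∂_k) / im(∂_{k+1}) we obtain:

  H_0: rank C_0 − rank ∂_1 = 9 − 8 = 1, and the invariant factors of ∂_1 are all 1, so H_0 ≅ Z.
  H_1: rank ker ∂_1 − rank ∂_2 = (27 − 8) − 17 = 2, and the invariant factors of ∂_2 are all 1, so H_1 ≅ Z^2.
  H_2: rank ker ∂_2 − rank ∂_3 = (18 − 17) − 0 = 1, and there is no ∂_3, so H_2 ≅ Z.

As a check, the Euler characteristic is 9 − 27 + 18 = 0, which agrees with 1 − 2 + 1 = 0.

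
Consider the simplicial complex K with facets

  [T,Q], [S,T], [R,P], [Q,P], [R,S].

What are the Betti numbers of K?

K has 5 vertices, 5 edges.
rank ∂_0 = 0, rank ∂_1 = 4 ⇒ b_0 = 5 − 0 − 4 = 1; all invariant factors of ∂_1 are 1 so no torsion. So H_0 = Z.
rank ∂_1 = 4, rank ∂_2 = 0 ⇒ b_1 = 5 − 4 − 0 = 1. So H_1 = Z.

b_0 = 1, b_1 = 1.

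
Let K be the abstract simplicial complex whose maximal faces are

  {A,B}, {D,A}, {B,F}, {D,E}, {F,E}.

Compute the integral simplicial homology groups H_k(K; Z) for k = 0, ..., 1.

Take the total order A < B < D < E < F on the vertex set. Then K (dimension 1) consists of the simplices:

  0-simplices (5): A, B, D, E, F
  1-simplices (5): AB, AD, BF, DE, EF

giving chain groups C_0 ≅ Z^5, C_1 ≅ Z^5.

∂_1: C_1 → C_0 sends each edge [p,q] (with p < q) to q − p. For instance
  ∂BF = F − B.
The 5×5 boundary matrix has rank 4 and Smith normal form diag(1,1,1,1).

Computing H_k = (kernel of ∂_k) / (image of ∂_{k+1}):

  H_0: rank C_0 − rank ∂_1 = 5 − 4 = 1, and the invariant factors of ∂_1 are all 1, so H_0 ≅ Z.
  H_1: rank ker ∂_1 − rank ∂_2 = (5 − 4) − 0 = 1, and there is no ∂_2, so H_1 ≅ Z.

H_0 = Z,  H_1 = Z.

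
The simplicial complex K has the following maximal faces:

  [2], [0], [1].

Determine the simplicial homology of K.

K has 3 vertices.
rank ∂_0 = 0, rank ∂_1 = 0 ⇒ b_0 = 3 − 0 − 0 = 3. So H_0 ≅ Z^3.

H_0 ≅ Z^3.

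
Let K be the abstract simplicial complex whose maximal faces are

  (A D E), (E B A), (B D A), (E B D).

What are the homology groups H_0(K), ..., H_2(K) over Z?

H_0 = Z,  H_1 = 0,  H_2 = Z.

Order the vertices as A < B < D < E. Listing each simplex with vertices in this order, K has dimension 2 with simplices:

  0-simplices (4): A, B, D, E
  1-simplices (6): AB, AD, AE, BD, BE, DE
  2-simplices (4): ABD, ABE, ADE, BDE

Hence C_0 ≅ Z^4, C_1 ≅ Z^6, C_2 ≅ Z^4.

∂_1: C_1 → C_0 maps an edge to its endpoints' difference, ∂[p,q] = q − p. For instance
  ∂DE = E − D.
The 4×6 boundary matrix has rank 3 and Smith normal form diag(1,1,1).

Boundary ∂_2: C_2 → C_1 maps a triangle to the signed sum of its edges. For instance
  ∂ABD = BD − AD + AB,
  ∂ADE = DE − AE + AD.
As a 6×4 matrix over Z this has rank 3, with invariant factors (1,1,1).

Reading off H_k = ker ∂_k / im ∂_{k+1}:

  H_0: rank C_0 − rank ∂_1 = 4 − 3 = 1, and the invariant factors of ∂_1 are all 1, so H_0 = Z.
  H_1: rank ker ∂_1 − rank ∂_2 = (6 − 3) − 3 = 0, and the invariant factors of ∂_2 are all 1, so H_1 = 0.
  H_2: rank ker ∂_2 − rank ∂_3 = (4 − 3) − 0 = 1, and there is no ∂_3, so H_2 = Z.

(K is a triangulation of the 2-sphere S^2.)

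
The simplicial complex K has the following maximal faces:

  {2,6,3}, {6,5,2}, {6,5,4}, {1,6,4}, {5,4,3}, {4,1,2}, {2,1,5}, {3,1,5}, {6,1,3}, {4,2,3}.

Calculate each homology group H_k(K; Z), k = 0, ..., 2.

K has 6 vertices, 15 edges, 10 triangles.
rank ∂_0 = 0, rank ∂_1 = 5 ⇒ b_0 = 6 − 0 − 5 = 1; all invariant factors of ∂_1 are 1 so no torsion. So H_0 = Z.
rank ∂_1 = 5, rank ∂_2 = 10 ⇒ b_1 = 15 − 5 − 10 = 0; ∂_2 has invariant factor(s) [2] giving torsion. So H_1 = Z_2.
rank ∂_2 = 10, rank ∂_3 = 0 ⇒ b_2 = 10 − 10 − 0 = 0. So H_2 = 0.

H_0 = Z,  H_1 = Z_2,  H_2 = 0.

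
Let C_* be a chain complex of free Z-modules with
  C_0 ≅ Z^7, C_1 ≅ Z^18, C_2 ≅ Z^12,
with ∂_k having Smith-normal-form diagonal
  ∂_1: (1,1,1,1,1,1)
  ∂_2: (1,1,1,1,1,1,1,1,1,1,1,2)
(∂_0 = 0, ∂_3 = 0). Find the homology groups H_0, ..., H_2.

H_0 ≅ Z,  H_1 ≅ Z/2Z,  H_2 = 0.

H_0: b_0 = 7 − 0 − 6 = 1; torsion from ∂_1 factors > 1: none. So H_0 ≅ Z.
H_1: b_1 = 18 − 6 − 12 = 0; torsion from ∂_2 factors > 1: [2]. So H_1 ≅ Z/2Z.
H_2: b_2 = 12 − 12 − 0 = 0; torsion from ∂_3 factors > 1: none. So H_2 ≅ 0.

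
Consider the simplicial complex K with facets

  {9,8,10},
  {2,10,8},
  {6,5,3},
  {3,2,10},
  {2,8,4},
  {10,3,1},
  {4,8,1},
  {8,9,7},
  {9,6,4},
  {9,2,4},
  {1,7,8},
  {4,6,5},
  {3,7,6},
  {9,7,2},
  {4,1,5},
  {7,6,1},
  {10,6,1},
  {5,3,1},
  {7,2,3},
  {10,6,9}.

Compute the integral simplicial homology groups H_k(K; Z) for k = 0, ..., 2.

H_0 = Z,  H_1 = Z ⊕ Z/2Z,  H_2 = 0.

We work with the vertex ordering 1 < 2 < 3 < 4 < 5 < 6 < 7 < 8 < 9 < 10. The simplices of K, each written with vertices in increasing order, are:

  0-simplices (10): [1], [2], [3], [4], [5], [6], [7], [8], [9], [10]
  1-simplices (30): (30 of them)
  2-simplices (20): (20 of them)

Hence C_0 ≅ Z^10, C_1 ≅ Z^30, C_2 ≅ Z^20.

∂_1: C_1 → C_0 sends each edge [p,q] (with p < q) to q − p. For instance
  ∂[2,7] = [7] − [2].
As a 10×30 matrix over Z this has rank 9, with invariant factors (1,1,1,1,1,1,1,1,1).

∂_2: C_2 → C_1 maps a triangle to the signed sum of its edges. For instance
  ∂[3,6,7] = [6,7] − [3,7] + [3,6],
  ∂[2,3,10] = [3,10] − [2,10] + [2,3].
As a 30×20 matrix over Z this has rank 20, with invariant factors (1,1,1,1,1,1,1,1,1,1,1,1,1,1,1,1,1,1,1,2).

Computing H_k = (kernel of ∂_k) / (image of ∂_{k+1}):

  H_0: rank C_0 − rank ∂_1 = 10 − 9 = 1, and the invariant factors of ∂_1 are all 1, so H_0 ≅ Z.
  H_1: rank ker ∂_1 − rank ∂_2 = (30 − 9) − 20 = 1, and ∂_2 has invariant factor 2 > 1, so H_1 ≅ Z ⊕ Z/2Z.
  H_2: rank ker ∂_2 − rank ∂_3 = (20 − 20) − 0 = 0, and there is no ∂_3, so H_2 ≅ 0.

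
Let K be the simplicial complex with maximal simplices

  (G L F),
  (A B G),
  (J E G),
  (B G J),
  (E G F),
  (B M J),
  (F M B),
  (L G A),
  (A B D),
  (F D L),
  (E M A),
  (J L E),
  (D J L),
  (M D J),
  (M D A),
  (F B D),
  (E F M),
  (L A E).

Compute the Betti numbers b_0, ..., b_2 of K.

Fix the vertex order A < B < D < E < F < G < J < L < M and write every simplex with vertices in increasing order. Then dim K = 2 and the simplices of K are:

  0-simplices (9): A, B, D, E, F, G, J, L, M
  1-simplices (27): AB, AD, AE, AG, AL, AM, BD, BF, BG, BJ, BM, DF, DJ, DL, DM, EF, EG, EJ, EL, EM, FG, FL, FM, GJ, GL, JL, JM
  2-simplices (18): ABD, ABG, ADM, AEL, AEM, AGL, BDF, BFM, BGJ, BJM, DFL, DJL, DJM, EFG, EFM, EGJ, EJL, FGL

giving chain groups C_0 ≅ Z^9, C_1 ≅ Z^27, C_2 ≅ Z^18.

Boundary ∂_1: C_1 → C_0 maps an edge to its endpoints' difference, ∂[p,q] = q − p. For instance
  ∂EG = G − E.
This gives a 9×27 integer matrix of rank 8; reducing to Smith normal form yields diagonal entries (1,1,1,1,1,1,1,1).

The boundary map ∂_2: C_2 → C_1 sends each 2-simplex [p,q,r] to [q,r] − [p,r] + [p,q]. For instance
  ∂DJL = JL − DL + DJ,
  ∂ABG = BG − AG + AB.
This gives a 27×18 integer matrix of rank 18; reducing to Smith normal form yields diagonal entries (1,1,1,1,1,1,1,1,1,1,1,1,1,1,1,1,1,2).

From H_k ≅ ker(∂_k) / im(∂_{k+1}) we obtain:

  H_0: rank C_0 − rank ∂_1 = 9 − 8 = 1, and the invariant factors of ∂_1 are all 1, so H_0 = Z.
  H_1: rank ker ∂_1 − rank ∂_2 = (27 − 8) − 18 = 1, and ∂_2 has invariant factor 2 > 1, so H_1 = Z ⊕ Z/2.
  H_2: rank ker ∂_2 − rank ∂_3 = (18 − 18) − 0 = 0, and there is no ∂_3, so H_2 = 0.

Hence the Betti numbers are b_0 = 1, b_1 = 1, b_2 = 0.

b_0 = 1, b_1 = 1, b_2 = 0.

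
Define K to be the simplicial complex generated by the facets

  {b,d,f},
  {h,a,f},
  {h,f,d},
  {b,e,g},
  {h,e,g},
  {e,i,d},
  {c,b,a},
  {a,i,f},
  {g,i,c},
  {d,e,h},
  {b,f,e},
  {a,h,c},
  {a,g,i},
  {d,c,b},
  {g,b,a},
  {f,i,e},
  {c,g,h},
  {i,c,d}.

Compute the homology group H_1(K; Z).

H_1 = Z ⊕ Z/2.

K has 9 vertices, 27 edges, 18 triangles.
rank ∂_1 = 8, rank ∂_2 = 18 ⇒ b_1 = 27 − 8 − 18 = 1; ∂_2 has invariant factor(s) [2] giving torsion. So H_1 = Z ⊕ Z/2.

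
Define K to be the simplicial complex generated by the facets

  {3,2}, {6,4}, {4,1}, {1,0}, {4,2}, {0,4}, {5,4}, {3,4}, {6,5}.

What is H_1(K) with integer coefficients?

H_1 ≅ Z^3.

We work with the vertex ordering 0 < 1 < 2 < 3 < 4 < 5 < 6. The simplices of K, each written with vertices in increasing order, are:

  0-simplices (7): [0], [1], [2], [3], [4], [5], [6]
  1-simplices (9): [0,1], [0,4], [1,4], [2,3], [2,4], [3,4], [4,5], [4,6], [5,6]

giving chain groups C_0 ≅ Z^7, C_1 ≅ Z^9.

The boundary map ∂_1: C_1 → C_0 sends each edge [p,q] (with p < q) to q − p. For instance
  ∂[2,3] = [3] − [2].
This gives a 7×9 integer matrix of rank 6; reducing to Smith normal form yields diagonal entries (1,1,1,1,1,1).

Reading off H_k = ker ∂_k / im ∂_{k+1}:

  H_1: rank ker ∂_1 − rank ∂_2 = (9 − 6) − 0 = 3, and there is no ∂_2, so H_1 = Z^3.

(K is a triangulation of a wedge of 3 circles.)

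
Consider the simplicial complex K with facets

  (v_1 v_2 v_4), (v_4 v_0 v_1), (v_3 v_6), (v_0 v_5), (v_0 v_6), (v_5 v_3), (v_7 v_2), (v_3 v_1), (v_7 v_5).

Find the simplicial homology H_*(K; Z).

K has 8 vertices, 12 edges, 2 triangles.
rank ∂_0 = 0, rank ∂_1 = 7 ⇒ b_0 = 8 − 0 − 7 = 1; all invariant factors of ∂_1 are 1 so no torsion. So H_0 = Z.
rank ∂_1 = 7, rank ∂_2 = 2 ⇒ b_1 = 12 − 7 − 2 = 3; all invariant factors of ∂_2 are 1 so no torsion. So H_1 = Z^3.
rank ∂_2 = 2, rank ∂_3 = 0 ⇒ b_2 = 2 − 2 − 0 = 0. So H_2 = 0.

H_0 ≅ Z,  H_1 ≅ Z^3,  H_2 = 0.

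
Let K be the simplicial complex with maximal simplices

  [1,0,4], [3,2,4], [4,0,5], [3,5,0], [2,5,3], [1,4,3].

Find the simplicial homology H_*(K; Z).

Take the total order 0 < 1 < 2 < 3 < 4 < 5 on the vertex set. Then K (dimension 2) consists of the simplices:

  0-simplices (6): [0], [1], [2], [3], [4], [5]
  1-simplices (12): [0,1], [0,3], [0,4], [0,5], [1,3], [1,4], [2,3], [2,4], [2,5], [3,4], [3,5], [4,5]
  2-simplices (6): [0,1,4], [0,3,5], [0,4,5], [1,3,4], [2,3,4], [2,3,5]

Hence C_0 ≅ Z^6, C_1 ≅ Z^12, C_2 ≅ Z^6.

The boundary map ∂_1: C_1 → C_0 sends each edge [p,q] (with p < q) to q − p. For instance
  ∂[2,5] = [5] − [2].
The resulting 6×12 matrix has rank 5, and its Smith normal form has invariant factors (1,1,1,1,1).

The boundary map ∂_2: C_2 → C_1 sends each 2-simplex [p,q,r] to [q,r] − [p,r] + [p,q]. For instance
  ∂[0,1,4] = [1,4] − [0,4] + [0,1],
  ∂[1,3,4] = [3,4] − [1,4] + [1,3].
The resulting 12×6 matrix has rank 6, and its Smith normal form has invariant factors (1,1,1,1,1,1).

From H_k ≅ ker(∂_k) / im(∂_{k+1}) we obtain:

  H_0: rank C_0 − rank ∂_1 = 6 − 5 = 1, and the invariant factors of ∂_1 are all 1, so H_0 = Z.
  H_1: rank ker ∂_1 − rank ∂_2 = (12 − 5) − 6 = 1, and the invariant factors of ∂_2 are all 1, so H_1 = Z.
  H_2: rank ker ∂_2 − rank ∂_3 = (6 − 6) − 0 = 0, and there is no ∂_3, so H_2 = 0.

As a check, the Euler characteristic is 6 − 12 + 6 = 0, which agrees with 1 − 1 + 0 = 0.

H_0 = Z,  H_1 = Z,  H_2 = 0.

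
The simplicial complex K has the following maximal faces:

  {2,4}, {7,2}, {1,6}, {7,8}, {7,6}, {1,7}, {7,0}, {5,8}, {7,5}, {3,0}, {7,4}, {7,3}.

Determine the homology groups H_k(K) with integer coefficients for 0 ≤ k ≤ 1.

H_0 = Z,  H_1 = Z^4.

Take the total order 0 < 1 < 2 < 3 < 4 < 5 < 6 < 7 < 8 on the vertex set. Then K (dimension 1) consists of the simplices:

  0-simplices (9): [0], [1], [2], [3], [4], [5], [6], [7], [8]
  1-simplices (12): [0,3], [0,7], [1,6], [1,7], [2,4], [2,7], [3,7], [4,7], [5,7], [5,8], [6,7], [7,8]

giving chain groups C_0 ≅ Z^9, C_1 ≅ Z^12.

∂_1: C_1 → C_0 is given by ∂[p,q] = [q] − [p].
The resulting 9×12 matrix has rank 8, and its Smith normal form has invariant factors (1,1,1,1,1,1,1,1).

Computing H_k = (kernel of ∂_k) / (image of ∂_{k+1}):

  H_0: rank C_0 − rank ∂_1 = 9 − 8 = 1, and the invariant factors of ∂_1 are all 1, so H_0 ≅ Z.
  H_1: rank ker ∂_1 − rank ∂_2 = (12 − 8) − 0 = 4, and there is no ∂_2, so H_1 ≅ Z^4.

As a check, the Euler characteristic is 9 − 12 = -3, which agrees with 1 − 4 = -3.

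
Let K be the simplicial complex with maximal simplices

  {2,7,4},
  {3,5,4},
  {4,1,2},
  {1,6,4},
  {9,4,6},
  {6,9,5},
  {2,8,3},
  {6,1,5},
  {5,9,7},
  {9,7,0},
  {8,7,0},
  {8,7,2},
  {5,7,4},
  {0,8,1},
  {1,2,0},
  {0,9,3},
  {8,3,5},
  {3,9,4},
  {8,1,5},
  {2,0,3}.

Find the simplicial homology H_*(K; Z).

Order the vertices as 0 < 1 < 2 < 3 < 4 < 5 < 6 < 7 < 8 < 9. Listing each simplex with vertices in this order, K has dimension 2 with simplices:

  0-simplices (10): [0], [1], [2], [3], [4], [5], [6], [7], [8], [9]
  1-simplices (30): (30 of them)
  2-simplices (20): (20 of them)

Hence C_0 ≅ Z^10, C_1 ≅ Z^30, C_2 ≅ Z^20.

∂_1: C_1 → C_0 sends each edge [p,q] (with p < q) to q − p.
As a 10×30 matrix over Z this has rank 9, with invariant factors (1,1,1,1,1,1,1,1,1).

∂_2: C_2 → C_1 sends each 2-simplex [p,q,r] to [q,r] − [p,r] + [p,q]. For instance
  ∂[3,4,5] = [4,5] − [3,5] + [3,4],
  ∂[4,5,7] = [5,7] − [4,7] + [4,5].
The resulting 30×20 matrix has rank 20, and its Smith normal form has invariant factors (1,1,1,1,1,1,1,1,1,1,1,1,1,1,1,1,1,1,1,2).

From H_k ≅ ker(∂_k) / im(∂_{k+1}) we obtain:

  H_0: rank C_0 − rank ∂_1 = 10 − 9 = 1, and the invariant factors of ∂_1 are all 1, so H_0 ≅ Z.
  H_1: rank ker ∂_1 − rank ∂_2 = (30 − 9) − 20 = 1, and ∂_2 has invariant factor 2 > 1, so H_1 ≅ Z × Z/2.
  H_2: rank ker ∂_2 − rank ∂_3 = (20 − 20) − 0 = 0, and there is no ∂_3, so H_2 ≅ 0.

As a check, the Euler characteristic is 10 − 30 + 20 = 0, which agrees with 1 − 1 + 0 = 0.

H_0 = Z,  H_1 = Z × Z/2,  H_2 = 0.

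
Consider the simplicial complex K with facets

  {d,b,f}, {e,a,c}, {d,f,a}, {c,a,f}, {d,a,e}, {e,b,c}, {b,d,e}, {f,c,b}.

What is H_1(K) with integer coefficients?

Order the vertices as a < b < c < d < e < f. Listing each simplex with vertices in this order, K has dimension 2 with simplices:

  0-simplices (6): a, b, c, d, e, f
  1-simplices (12): ac, ad, ae, af, bc, bd, be, bf, ce, cf, de, df
  2-simplices (8): ace, acf, ade, adf, bce, bcf, bde, bdf

giving chain groups C_0 ≅ Z^6, C_1 ≅ Z^12, C_2 ≅ Z^8.

∂_1: C_1 → C_0 is given by ∂[p,q] = [q] − [p]. For instance
  ∂bd = d − b.
The 6×12 boundary matrix has rank 5 and Smith normal form diag(1,1,1,1,1).

The boundary map ∂_2: C_2 → C_1 maps a triangle to the signed sum of its edges. For instance
  ∂adf = df − af + ad,
  ∂bde = de − be + bd.
The resulting 12×8 matrix has rank 7, and its Smith normal form has invariant factors (1,1,1,1,1,1,1).

From H_k ≅ ker(∂_k) / im(∂_{k+1}) we obtain:

  H_1: rank ker ∂_1 − rank ∂_2 = (12 − 5) − 7 = 0, and the invariant factors of ∂_2 are all 1, so H_1 = 0.

H_1 ≅ 0.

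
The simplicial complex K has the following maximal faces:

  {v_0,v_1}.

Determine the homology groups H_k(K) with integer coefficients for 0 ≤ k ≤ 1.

H_0 = Z,  H_1 = 0.

Fix the vertex order v_0 < v_1 and write every simplex with vertices in increasing order. Then dim K = 1 and the simplices of K are:

  0-simplices (2): [v_0], [v_1]
  1-simplices (1): [v_0,v_1]

Hence C_0 ≅ Z^2, C_1 ≅ Z^1.

Boundary ∂_1: C_1 → C_0 sends each edge [p,q] (with p < q) to q − p.
This gives a 2×1 integer matrix of rank 1; reducing to Smith normal form yields diagonal entries (1).

Reading off H_k = ker ∂_k / im ∂_{k+1}:

  H_0: rank C_0 − rank ∂_1 = 2 − 1 = 1, and the invariant factors of ∂_1 are all 1, so H_0 = Z.
  H_1: rank ker ∂_1 − rank ∂_2 = (1 − 1) − 0 = 0, and there is no ∂_2, so H_1 = 0.

As a check, the Euler characteristic is 2 − 1 = 1, which agrees with 1 − 0 = 1.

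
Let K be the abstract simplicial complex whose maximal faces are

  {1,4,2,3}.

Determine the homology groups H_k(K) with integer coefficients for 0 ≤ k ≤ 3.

Take the total order 1 < 2 < 3 < 4 on the vertex set. Then K (dimension 3) consists of the simplices:

  0-simplices (4): [1], [2], [3], [4]
  1-simplices (6): [1,2], [1,3], [1,4], [2,3], [2,4], [3,4]
  2-simplices (4): [1,2,3], [1,2,4], [1,3,4], [2,3,4]
  3-simplices (1): [1,2,3,4]

giving chain groups C_0 ≅ Z^4, C_1 ≅ Z^6, C_2 ≅ Z^4, C_3 ≅ Z^1.

∂_1: C_1 → C_0 sends each edge [p,q] (with p < q) to q − p.
As a 4×6 matrix over Z this has rank 3, with invariant factors (1,1,1).

The boundary map ∂_2: C_2 → C_1 acts by ∂[p,q,r] = [q,r] − [p,r] + [p,q]. For instance
  ∂[1,3,4] = [3,4] − [1,4] + [1,3],
  ∂[1,2,3] = [2,3] − [1,3] + [1,2].
As a 6×4 matrix over Z this has rank 3, with invariant factors (1,1,1).

Boundary ∂_3: C_3 → C_2 sends each 3-simplex σ to the alternating sum Σ_i (−1)^i (σ with its i-th vertex removed). For instance
  ∂[1,2,3,4] = [2,3,4] − [1,3,4] + [1,2,4] − [1,2,3].
This gives a 4×1 integer matrix of rank 1; reducing to Smith normal form yields diagonal entries (1).

From H_k ≅ ker(∂_k) / im(∂_{k+1}) we obtain:

  H_0: rank C_0 − rank ∂_1 = 4 − 3 = 1, and the invariant factors of ∂_1 are all 1, so H_0 ≅ Z.
  H_1: rank ker ∂_1 − rank ∂_2 = (6 − 3) − 3 = 0, and the invariant factors of ∂_2 are all 1, so H_1 ≅ 0.
  H_2: rank ker ∂_2 − rank ∂_3 = (4 − 3) − 1 = 0, and the invariant factors of ∂_3 are all 1, so H_2 ≅ 0.
  H_3: rank ker ∂_3 − rank ∂_4 = (1 − 1) − 0 = 0, and there is no ∂_4, so H_3 ≅ 0.

H_0 = Z,  H_1 = 0,  H_2 = 0,  H_3 = 0.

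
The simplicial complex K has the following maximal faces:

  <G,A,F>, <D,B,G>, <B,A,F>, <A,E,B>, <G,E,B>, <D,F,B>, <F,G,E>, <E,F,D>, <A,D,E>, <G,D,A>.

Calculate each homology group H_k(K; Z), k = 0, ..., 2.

H_0 ≅ Z,  H_1 ≅ Z/2Z,  H_2 = 0.

Fix the vertex order A < B < D < E < F < G and write every simplex with vertices in increasing order. Then dim K = 2 and the simplices of K are:

  0-simplices (6): A, B, D, E, F, G
  1-simplices (15): AB, AD, AE, AF, AG, BD, BE, BF, BG, DE, DF, DG, EF, EG, FG
  2-simplices (10): ABE, ABF, ADE, ADG, AFG, BDF, BDG, BEG, DEF, EFG

so the chain groups are C_0 ≅ Z^6, C_1 ≅ Z^15, C_2 ≅ Z^10.

The boundary map ∂_1: C_1 → C_0 is given by ∂[p,q] = [q] − [p]. For instance
  ∂AF = F − A.
This gives a 6×15 integer matrix of rank 5; reducing to Smith normal form yields diagonal entries (1,1,1,1,1).

∂_2: C_2 → C_1 acts by ∂[p,q,r] = [q,r] − [p,r] + [p,q]. For instance
  ∂EFG = FG − EG + EF,
  ∂AFG = FG − AG + AF.
The resulting 15×10 matrix has rank 10, and its Smith normal form has invariant factors (1,1,1,1,1,1,1,1,1,2).

Computing H_k = (kernel of ∂_k) / (image of ∂_{k+1}):

  H_0: rank C_0 − rank ∂_1 = 6 − 5 = 1, and the invariant factors of ∂_1 are all 1, so H_0 ≅ Z.
  H_1: rank ker ∂_1 − rank ∂_2 = (15 − 5) − 10 = 0, and ∂_2 has invariant factor 2 > 1, so H_1 ≅ Z/2Z.
  H_2: rank ker ∂_2 − rank ∂_3 = (10 − 10) − 0 = 0, and there is no ∂_3, so H_2 ≅ 0.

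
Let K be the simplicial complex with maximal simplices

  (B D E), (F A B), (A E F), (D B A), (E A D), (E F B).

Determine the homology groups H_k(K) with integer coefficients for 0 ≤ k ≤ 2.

Fix the vertex order A < B < D < E < F and write every simplex with vertices in increasing order. Then dim K = 2 and the simplices of K are:

  0-simplices (5): A, B, D, E, F
  1-simplices (9): AB, AD, AE, AF, BD, BE, BF, DE, EF
  2-simplices (6): ABD, ABF, ADE, AEF, BDE, BEF

giving chain groups C_0 ≅ Z^5, C_1 ≅ Z^9, C_2 ≅ Z^6.

The boundary map ∂_1: C_1 → C_0 sends each edge [p,q] (with p < q) to q − p. For instance
  ∂EF = F − E.
As a 5×9 matrix over Z this has rank 4, with invariant factors (1,1,1,1).

∂_2: C_2 → C_1 acts by ∂[p,q,r] = [q,r] − [p,r] + [p,q]. For instance
  ∂BDE = DE − BE + BD,
  ∂ABD = BD − AD + AB.
This gives a 9×6 integer matrix of rank 5; reducing to Smith normal form yields diagonal entries (1,1,1,1,1).

From H_k ≅ ker(∂_k) / im(∂_{k+1}) we obtain:

  H_0: rank C_0 − rank ∂_1 = 5 − 4 = 1, and the invariant factors of ∂_1 are all 1, so H_0 = Z.
  H_1: rank ker ∂_1 − rank ∂_2 = (9 − 4) − 5 = 0, and the invariant factors of ∂_2 are all 1, so H_1 = 0.
  H_2: rank ker ∂_2 − rank ∂_3 = (6 − 5) − 0 = 1, and there is no ∂_3, so H_2 = Z.

As a check, the Euler characteristic is 5 − 9 + 6 = 2, which agrees with 1 − 0 + 1 = 2.

H_0 ≅ Z,  H_1 = 0,  H_2 ≅ Z.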